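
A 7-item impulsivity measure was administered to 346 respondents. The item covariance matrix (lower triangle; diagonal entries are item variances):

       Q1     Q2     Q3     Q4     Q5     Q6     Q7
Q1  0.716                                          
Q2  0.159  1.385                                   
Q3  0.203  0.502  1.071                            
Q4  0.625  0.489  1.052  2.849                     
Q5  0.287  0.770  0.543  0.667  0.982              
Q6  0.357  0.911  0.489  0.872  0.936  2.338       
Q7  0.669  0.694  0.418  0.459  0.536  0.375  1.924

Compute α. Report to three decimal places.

Σσ²ᵢ = 0.716 + 1.385 + 1.071 + 2.849 + 0.982 + 2.338 + 1.924 = 11.265
Sum of off-diagonal covariances = 12.013
σ²_total = 11.265 + 2 × 12.013 = 35.291
α = (k/(k−1))·(1 − Σσ²ᵢ/σ²_total) = (7/6)·(1 − 11.265/35.291) = 0.794

α = 0.794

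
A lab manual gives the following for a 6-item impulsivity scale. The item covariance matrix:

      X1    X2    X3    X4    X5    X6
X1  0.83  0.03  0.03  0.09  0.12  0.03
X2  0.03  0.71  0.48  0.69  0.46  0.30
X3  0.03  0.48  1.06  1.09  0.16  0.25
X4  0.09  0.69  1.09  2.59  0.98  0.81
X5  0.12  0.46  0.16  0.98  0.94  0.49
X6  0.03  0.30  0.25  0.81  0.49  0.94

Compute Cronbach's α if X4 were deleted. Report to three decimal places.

Remaining items: X1, X2, X3, X5, X6 (k = 5).
Σσᵢ² = 0.83 + 0.71 + 1.06 + 0.94 + 0.94 = 4.48
total variance = 4.48 + 2 × 2.35 = 9.18
α (item deleted) = (5/4)·(1 − 4.48/9.18) = 0.640

Cronbach's α = 0.640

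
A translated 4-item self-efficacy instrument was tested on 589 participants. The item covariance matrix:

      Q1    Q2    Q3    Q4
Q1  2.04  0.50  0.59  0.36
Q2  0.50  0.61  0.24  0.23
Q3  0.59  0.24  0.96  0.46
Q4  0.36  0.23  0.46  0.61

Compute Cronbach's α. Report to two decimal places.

Σσᵢ² = 2.04 + 0.61 + 0.96 + 0.61 = 4.22
Sum of the distinct covariances = 2.38
Var(T) = 4.22 + 2 × 2.38 = 8.98
α = (k/(k−1))·(1 − Σσᵢ²/Var(T)) = (4/3)·(1 − 4.22/8.98) = 0.71

α = 0.71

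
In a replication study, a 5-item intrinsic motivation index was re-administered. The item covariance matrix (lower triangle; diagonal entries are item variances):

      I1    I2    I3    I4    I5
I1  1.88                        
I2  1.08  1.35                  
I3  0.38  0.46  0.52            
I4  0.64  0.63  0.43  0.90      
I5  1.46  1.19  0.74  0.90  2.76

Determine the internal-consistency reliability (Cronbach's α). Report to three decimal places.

sum of item variances = 1.88 + 1.35 + 0.52 + 0.90 + 2.76 = 7.41
Sum of the distinct covariances = 7.91
σ²_total = 7.41 + 2 × 7.91 = 23.23
α = (k/(k−1))·(1 − sum of item variances/σ²_total) = (5/4)·(1 − 7.41/23.23) = 0.851

Cronbach's α = 0.851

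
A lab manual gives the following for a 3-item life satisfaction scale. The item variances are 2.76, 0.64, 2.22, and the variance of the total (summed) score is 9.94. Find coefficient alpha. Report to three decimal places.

α = 0.652

Σσᵢ² = 2.76 + 0.64 + 2.22 = 5.62
α = (k/(k−1))·(1 − Σσᵢ²/Var(T)) = (3/2)·(1 − 5.62/9.94) = 0.652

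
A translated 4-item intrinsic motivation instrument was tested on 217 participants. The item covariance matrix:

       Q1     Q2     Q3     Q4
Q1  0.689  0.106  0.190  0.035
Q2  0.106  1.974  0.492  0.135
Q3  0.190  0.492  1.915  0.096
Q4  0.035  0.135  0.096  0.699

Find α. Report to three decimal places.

α = 0.381

sum of item variances = 0.689 + 1.974 + 1.915 + 0.699 = 5.277
Sum of the distinct covariances = 1.054
σ²_T = 5.277 + 2 × 1.054 = 7.385
α = (k/(k−1))·(1 − sum of item variances/σ²_T) = (4/3)·(1 − 5.277/7.385) = 0.381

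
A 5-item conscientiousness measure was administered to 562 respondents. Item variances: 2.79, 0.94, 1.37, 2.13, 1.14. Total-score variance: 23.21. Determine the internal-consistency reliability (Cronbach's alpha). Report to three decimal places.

Cronbach's alpha = 0.799

ΣVar(i) = 2.79 + 0.94 + 1.37 + 2.13 + 1.14 = 8.37
α = (k/(k−1))·(1 − ΣVar(i)/σ²_T) = (5/4)·(1 − 8.37/23.21) = 0.799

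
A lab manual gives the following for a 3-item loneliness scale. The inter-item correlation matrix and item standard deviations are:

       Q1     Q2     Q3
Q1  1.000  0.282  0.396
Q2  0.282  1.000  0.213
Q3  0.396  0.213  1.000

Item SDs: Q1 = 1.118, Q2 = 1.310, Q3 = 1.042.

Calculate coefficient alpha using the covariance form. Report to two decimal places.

Σσ²ᵢ = 1.118² + 1.310² + 1.042² = 4.0518
Covariances σ_ij = r_ij · s_i · s_j:
  σ(Q1,Q2) = 0.282 × 1.118 × 1.310 = 0.4130
  σ(Q1,Q3) = 0.396 × 1.118 × 1.042 = 0.4613
  σ(Q2,Q3) = 0.213 × 1.310 × 1.042 = 0.2907
σ²_T = Σσ²ᵢ + 2·Σσ_ij = 4.0518 + 2 × 1.1650 = 6.3818
α = (3/2)·(1 − 4.0518/6.3818) = 0.55

coefficient alpha = 0.55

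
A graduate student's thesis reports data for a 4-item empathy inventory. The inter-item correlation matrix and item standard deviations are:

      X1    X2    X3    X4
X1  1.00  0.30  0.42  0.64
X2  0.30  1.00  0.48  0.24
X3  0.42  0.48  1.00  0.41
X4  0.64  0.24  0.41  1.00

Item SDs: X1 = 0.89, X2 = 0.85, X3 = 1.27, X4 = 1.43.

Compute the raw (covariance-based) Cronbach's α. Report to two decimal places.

Cronbach's α = 0.72

Σσ²ᵢ = 0.89² + 0.85² + 1.27² + 1.43² = 5.1724
Covariances σ_ij = r_ij · s_i · s_j:
  σ(X1,X2) = 0.30 × 0.89 × 0.85 = 0.2270
  σ(X1,X3) = 0.42 × 0.89 × 1.27 = 0.4747
  σ(X1,X4) = 0.64 × 0.89 × 1.43 = 0.8145
  σ(X2,X3) = 0.48 × 0.85 × 1.27 = 0.5182
  σ(X2,X4) = 0.24 × 0.85 × 1.43 = 0.2917
  σ(X3,X4) = 0.41 × 1.27 × 1.43 = 0.7446
σ²_T = Σσ²ᵢ + 2·Σσ_ij = 5.1724 + 2 × 3.0707 = 11.3138
α = (4/3)·(1 − 5.1724/11.3138) = 0.72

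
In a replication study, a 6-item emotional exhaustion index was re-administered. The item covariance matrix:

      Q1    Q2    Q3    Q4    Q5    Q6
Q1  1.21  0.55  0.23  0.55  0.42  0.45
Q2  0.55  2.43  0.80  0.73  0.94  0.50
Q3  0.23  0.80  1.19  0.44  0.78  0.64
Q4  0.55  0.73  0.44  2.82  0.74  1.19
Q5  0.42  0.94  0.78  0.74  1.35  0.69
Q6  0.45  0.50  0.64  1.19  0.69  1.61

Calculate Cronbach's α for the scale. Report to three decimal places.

sum of item variances = 1.21 + 2.43 + 1.19 + 2.82 + 1.35 + 1.61 = 10.61
Σ_{i<j} σ_ij = 9.65
σ²_T = 10.61 + 2 × 9.65 = 29.91
α = (k/(k−1))·(1 − sum of item variances/σ²_T) = (6/5)·(1 − 10.61/29.91) = 0.774

α = 0.774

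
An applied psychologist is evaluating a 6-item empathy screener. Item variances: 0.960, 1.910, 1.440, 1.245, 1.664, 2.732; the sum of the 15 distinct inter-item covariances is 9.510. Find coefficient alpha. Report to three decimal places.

α = 0.788

Σσ²ᵢ = 0.960 + 1.910 + 1.440 + 1.245 + 1.664 + 2.732 = 9.951
Sum of distinct covariances = 9.510
total variance = Σσ²ᵢ + 2·Σcov = 9.951 + 2 × 9.510 = 28.971
α = (6/5)·(1 − 9.951/28.971) = 0.788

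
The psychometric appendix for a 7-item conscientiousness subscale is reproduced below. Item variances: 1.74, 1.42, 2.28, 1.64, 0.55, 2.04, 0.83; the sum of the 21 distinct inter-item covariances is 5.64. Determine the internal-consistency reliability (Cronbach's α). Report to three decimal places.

α = 0.604

Σσᵢ² = 1.74 + 1.42 + 2.28 + 1.64 + 0.55 + 2.04 + 0.83 = 10.50
Sum of distinct covariances = 5.64
σ²_T = Σσᵢ² + 2·Σcov = 10.50 + 2 × 5.64 = 21.78
α = (7/6)·(1 − 10.50/21.78) = 0.604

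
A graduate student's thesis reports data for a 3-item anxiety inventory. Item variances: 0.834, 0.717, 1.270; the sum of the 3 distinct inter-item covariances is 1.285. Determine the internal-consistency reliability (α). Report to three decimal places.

sum of item variances = 0.834 + 0.717 + 1.270 = 2.821
Sum of distinct covariances = 1.285
Var(T) = sum of item variances + 2·Σcov = 2.821 + 2 × 1.285 = 5.391
α = (3/2)·(1 − 2.821/5.391) = 0.715

α = 0.715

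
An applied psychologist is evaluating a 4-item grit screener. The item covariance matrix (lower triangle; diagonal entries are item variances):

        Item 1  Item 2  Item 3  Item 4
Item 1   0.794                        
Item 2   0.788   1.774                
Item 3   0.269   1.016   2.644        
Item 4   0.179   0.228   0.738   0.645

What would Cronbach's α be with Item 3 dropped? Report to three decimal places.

α = 0.640

Remaining items: Item 1, Item 2, Item 4 (k = 3).
ΣVar(i) = 0.794 + 1.774 + 0.645 = 3.213
Var(T) = 3.213 + 2 × 1.195 = 5.603
α (item deleted) = (3/2)·(1 − 3.213/5.603) = 0.640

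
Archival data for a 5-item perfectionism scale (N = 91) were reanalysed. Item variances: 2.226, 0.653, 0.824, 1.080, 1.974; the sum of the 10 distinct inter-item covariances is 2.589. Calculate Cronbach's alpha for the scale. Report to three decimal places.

Σσ²ᵢ = 2.226 + 0.653 + 0.824 + 1.080 + 1.974 = 6.757
Sum of distinct covariances = 2.589
σ²_T = Σσ²ᵢ + 2·Σcov = 6.757 + 2 × 2.589 = 11.935
α = (5/4)·(1 − 6.757/11.935) = 0.542

Cronbach's alpha = 0.542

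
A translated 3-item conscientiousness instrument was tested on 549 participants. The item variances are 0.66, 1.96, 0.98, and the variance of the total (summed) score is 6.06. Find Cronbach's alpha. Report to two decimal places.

sum of item variances = 0.66 + 1.96 + 0.98 = 3.60
α = (k/(k−1))·(1 − sum of item variances/σ²_total) = (3/2)·(1 − 3.60/6.06) = 0.61

Cronbach's alpha = 0.61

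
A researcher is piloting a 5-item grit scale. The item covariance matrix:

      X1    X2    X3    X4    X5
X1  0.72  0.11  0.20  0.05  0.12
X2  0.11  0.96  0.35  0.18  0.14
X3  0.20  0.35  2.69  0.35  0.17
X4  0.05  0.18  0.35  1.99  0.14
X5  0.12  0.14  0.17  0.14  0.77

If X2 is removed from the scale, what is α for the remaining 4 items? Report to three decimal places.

Remaining items: X1, X3, X4, X5 (k = 4).
sum of item variances = 0.72 + 2.69 + 1.99 + 0.77 = 6.17
total variance = 6.17 + 2 × 1.03 = 8.23
α (item deleted) = (4/3)·(1 − 6.17/8.23) = 0.334

α = 0.334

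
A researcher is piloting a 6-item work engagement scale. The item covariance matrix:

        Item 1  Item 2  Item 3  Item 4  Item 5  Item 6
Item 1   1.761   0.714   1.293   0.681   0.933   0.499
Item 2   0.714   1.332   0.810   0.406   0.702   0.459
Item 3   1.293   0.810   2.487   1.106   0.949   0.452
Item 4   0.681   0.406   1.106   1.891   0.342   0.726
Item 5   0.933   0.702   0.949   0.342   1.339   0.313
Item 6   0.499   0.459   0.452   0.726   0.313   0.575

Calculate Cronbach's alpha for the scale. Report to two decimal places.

Σσᵢ² = 1.761 + 1.332 + 2.487 + 1.891 + 1.339 + 0.575 = 9.385
Sum of the distinct covariances = 10.385
Var(T) = 9.385 + 2 × 10.385 = 30.155
α = (k/(k−1))·(1 − Σσᵢ²/Var(T)) = (6/5)·(1 − 9.385/30.155) = 0.83

α = 0.83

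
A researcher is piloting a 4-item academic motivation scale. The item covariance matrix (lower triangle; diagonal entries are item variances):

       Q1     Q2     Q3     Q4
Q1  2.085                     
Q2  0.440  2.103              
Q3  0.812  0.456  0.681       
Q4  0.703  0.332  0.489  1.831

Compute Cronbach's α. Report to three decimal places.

Σσ²ᵢ = 2.085 + 2.103 + 0.681 + 1.831 = 6.700
Σ_{i<j} σ_ij = 3.232
total variance = 6.700 + 2 × 3.232 = 13.164
α = (k/(k−1))·(1 − Σσ²ᵢ/total variance) = (4/3)·(1 − 6.700/13.164) = 0.655

α = 0.655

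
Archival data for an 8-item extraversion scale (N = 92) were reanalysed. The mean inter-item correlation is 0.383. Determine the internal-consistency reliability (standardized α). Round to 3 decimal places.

Standardized α = k·r̄ / (1 + (k−1)·r̄) = 8 × 0.383 / (1 + 7 × 0.383)
  = 3.0640 / 3.6810 = 0.832

standardized α = 0.832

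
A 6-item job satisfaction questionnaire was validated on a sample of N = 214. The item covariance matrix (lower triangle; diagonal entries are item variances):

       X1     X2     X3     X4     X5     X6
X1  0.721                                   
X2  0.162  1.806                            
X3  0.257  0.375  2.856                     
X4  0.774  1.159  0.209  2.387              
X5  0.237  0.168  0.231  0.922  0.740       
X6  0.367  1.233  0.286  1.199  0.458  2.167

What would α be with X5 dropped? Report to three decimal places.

Remaining items: X1, X2, X3, X4, X6 (k = 5).
Σσᵢ² = 0.721 + 1.806 + 2.856 + 2.387 + 2.167 = 9.937
total variance = 9.937 + 2 × 6.021 = 21.979
α (item deleted) = (5/4)·(1 − 9.937/21.979) = 0.685

α = 0.685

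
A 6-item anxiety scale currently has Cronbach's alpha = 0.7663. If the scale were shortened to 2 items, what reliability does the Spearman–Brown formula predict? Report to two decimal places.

Length factor m = 2/6 = 0.3333
α' = m·α / (1 − (1−m)·α)
   = 2/6 × 0.7663 / (1 − (1 − 2/6) × 0.7663)
   = 0.2554 / 0.4891 = 0.52

predicted reliability = 0.52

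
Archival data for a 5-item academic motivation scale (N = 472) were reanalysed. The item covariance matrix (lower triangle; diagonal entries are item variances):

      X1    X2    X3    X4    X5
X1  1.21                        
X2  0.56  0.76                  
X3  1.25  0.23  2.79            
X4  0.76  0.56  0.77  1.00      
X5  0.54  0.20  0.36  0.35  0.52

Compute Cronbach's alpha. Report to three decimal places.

Cronbach's alpha = 0.800

Σσᵢ² = 1.21 + 0.76 + 2.79 + 1.00 + 0.52 = 6.28
Sum of the distinct covariances = 5.58
Var(T) = 6.28 + 2 × 5.58 = 17.44
α = (k/(k−1))·(1 − Σσᵢ²/Var(T)) = (5/4)·(1 − 6.28/17.44) = 0.800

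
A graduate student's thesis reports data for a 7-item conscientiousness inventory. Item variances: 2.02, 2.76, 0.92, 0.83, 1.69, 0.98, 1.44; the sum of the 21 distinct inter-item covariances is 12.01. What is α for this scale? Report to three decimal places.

sum of item variances = 2.02 + 2.76 + 0.92 + 0.83 + 1.69 + 0.98 + 1.44 = 10.64
Sum of distinct covariances = 12.01
σ²_total = sum of item variances + 2·Σcov = 10.64 + 2 × 12.01 = 34.66
α = (7/6)·(1 − 10.64/34.66) = 0.809

α = 0.809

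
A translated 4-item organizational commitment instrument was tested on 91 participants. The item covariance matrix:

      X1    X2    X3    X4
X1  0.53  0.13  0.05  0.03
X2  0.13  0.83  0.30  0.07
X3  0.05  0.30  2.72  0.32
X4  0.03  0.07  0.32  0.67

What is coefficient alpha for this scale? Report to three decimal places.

sum of item variances = 0.53 + 0.83 + 2.72 + 0.67 = 4.75
Sum of off-diagonal covariances = 0.90
σ²_total = 4.75 + 2 × 0.90 = 6.55
α = (k/(k−1))·(1 − sum of item variances/σ²_total) = (4/3)·(1 − 4.75/6.55) = 0.366

coefficient alpha = 0.366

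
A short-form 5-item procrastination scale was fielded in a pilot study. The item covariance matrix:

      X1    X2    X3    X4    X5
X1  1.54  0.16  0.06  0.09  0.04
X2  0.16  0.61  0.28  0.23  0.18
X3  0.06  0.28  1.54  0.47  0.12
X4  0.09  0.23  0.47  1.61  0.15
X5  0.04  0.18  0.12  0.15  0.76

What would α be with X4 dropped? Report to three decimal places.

Remaining items: X1, X2, X3, X5 (k = 4).
ΣVar(i) = 1.54 + 0.61 + 1.54 + 0.76 = 4.45
σ²_T = 4.45 + 2 × 0.84 = 6.13
α (item deleted) = (4/3)·(1 − 4.45/6.13) = 0.365

α = 0.365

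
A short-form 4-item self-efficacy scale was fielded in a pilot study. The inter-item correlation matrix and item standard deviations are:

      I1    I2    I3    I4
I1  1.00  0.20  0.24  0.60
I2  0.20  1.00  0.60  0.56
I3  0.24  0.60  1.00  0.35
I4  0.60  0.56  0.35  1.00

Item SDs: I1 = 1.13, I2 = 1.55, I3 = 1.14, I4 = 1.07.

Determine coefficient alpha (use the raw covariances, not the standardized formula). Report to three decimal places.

Σσ²ᵢ = 1.13² + 1.55² + 1.14² + 1.07² = 6.1239
Covariances σ_ij = r_ij · s_i · s_j:
  σ(I1,I2) = 0.20 × 1.13 × 1.55 = 0.3503
  σ(I1,I3) = 0.24 × 1.13 × 1.14 = 0.3092
  σ(I1,I4) = 0.60 × 1.13 × 1.07 = 0.7255
  σ(I2,I3) = 0.60 × 1.55 × 1.14 = 1.0602
  σ(I2,I4) = 0.56 × 1.55 × 1.07 = 0.9288
  σ(I3,I4) = 0.35 × 1.14 × 1.07 = 0.4269
σ²_T = Σσ²ᵢ + 2·Σσ_ij = 6.1239 + 2 × 3.8009 = 13.7257
α = (4/3)·(1 − 6.1239/13.7257) = 0.738

coefficient alpha = 0.738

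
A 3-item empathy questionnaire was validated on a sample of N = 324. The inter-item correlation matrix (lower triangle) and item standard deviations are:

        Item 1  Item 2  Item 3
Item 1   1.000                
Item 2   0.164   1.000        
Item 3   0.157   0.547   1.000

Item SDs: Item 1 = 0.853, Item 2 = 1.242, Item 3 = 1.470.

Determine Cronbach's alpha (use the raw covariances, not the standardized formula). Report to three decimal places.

Σσ²ᵢ = 0.853² + 1.242² + 1.470² = 4.4311
Covariances σ_ij = r_ij · s_i · s_j:
  σ(Item 1,Item 2) = 0.164 × 0.853 × 1.242 = 0.1737
  σ(Item 1,Item 3) = 0.157 × 0.853 × 1.470 = 0.1969
  σ(Item 2,Item 3) = 0.547 × 1.242 × 1.470 = 0.9987
σ²_T = Σσ²ᵢ + 2·Σσ_ij = 4.4311 + 2 × 1.3693 = 7.1697
α = (3/2)·(1 − 4.4311/7.1697) = 0.573

α = 0.573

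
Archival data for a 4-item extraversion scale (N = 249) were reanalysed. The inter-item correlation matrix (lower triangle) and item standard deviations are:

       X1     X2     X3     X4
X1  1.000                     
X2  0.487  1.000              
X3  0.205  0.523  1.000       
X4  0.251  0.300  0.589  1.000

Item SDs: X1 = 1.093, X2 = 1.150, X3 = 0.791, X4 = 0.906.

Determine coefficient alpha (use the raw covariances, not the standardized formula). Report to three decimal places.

Σσ²ᵢ = 1.093² + 1.150² + 0.791² + 0.906² = 3.9637
Covariances σ_ij = r_ij · s_i · s_j:
  σ(X1,X2) = 0.487 × 1.093 × 1.150 = 0.6121
  σ(X1,X3) = 0.205 × 1.093 × 0.791 = 0.1772
  σ(X1,X4) = 0.251 × 1.093 × 0.906 = 0.2486
  σ(X2,X3) = 0.523 × 1.150 × 0.791 = 0.4757
  σ(X2,X4) = 0.300 × 1.150 × 0.906 = 0.3126
  σ(X3,X4) = 0.589 × 0.791 × 0.906 = 0.4221
σ²_T = Σσ²ᵢ + 2·Σσ_ij = 3.9637 + 2 × 2.2483 = 8.4603
α = (4/3)·(1 − 3.9637/8.4603) = 0.709

α = 0.709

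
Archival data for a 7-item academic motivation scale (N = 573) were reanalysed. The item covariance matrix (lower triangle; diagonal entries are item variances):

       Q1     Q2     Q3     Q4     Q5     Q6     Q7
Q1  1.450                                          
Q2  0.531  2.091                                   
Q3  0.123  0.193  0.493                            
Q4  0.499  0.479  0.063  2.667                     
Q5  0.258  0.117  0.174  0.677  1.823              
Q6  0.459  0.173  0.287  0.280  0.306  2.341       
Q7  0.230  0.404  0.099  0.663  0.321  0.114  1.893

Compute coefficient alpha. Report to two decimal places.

ΣVar(i) = 1.450 + 2.091 + 0.493 + 2.667 + 1.823 + 2.341 + 1.893 = 12.758
Σ_{i<j} σ_ij = 6.450
total variance = 12.758 + 2 × 6.450 = 25.658
α = (k/(k−1))·(1 − ΣVar(i)/total variance) = (7/6)·(1 − 12.758/25.658) = 0.59

α = 0.59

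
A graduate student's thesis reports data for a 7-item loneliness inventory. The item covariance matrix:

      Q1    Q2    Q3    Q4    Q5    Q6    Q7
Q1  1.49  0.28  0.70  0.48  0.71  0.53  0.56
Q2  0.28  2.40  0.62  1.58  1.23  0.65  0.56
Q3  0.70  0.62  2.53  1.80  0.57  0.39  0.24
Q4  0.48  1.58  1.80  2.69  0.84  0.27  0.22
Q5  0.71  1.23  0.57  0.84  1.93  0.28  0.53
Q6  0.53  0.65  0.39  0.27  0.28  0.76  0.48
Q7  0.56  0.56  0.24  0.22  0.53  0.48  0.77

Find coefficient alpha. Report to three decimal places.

Σσ²ᵢ = 1.49 + 2.40 + 2.53 + 2.69 + 1.93 + 0.76 + 0.77 = 12.57
Sum of the distinct covariances = 13.52
σ²_total = 12.57 + 2 × 13.52 = 39.61
α = (k/(k−1))·(1 − Σσ²ᵢ/σ²_total) = (7/6)·(1 − 12.57/39.61) = 0.796

coefficient alpha = 0.796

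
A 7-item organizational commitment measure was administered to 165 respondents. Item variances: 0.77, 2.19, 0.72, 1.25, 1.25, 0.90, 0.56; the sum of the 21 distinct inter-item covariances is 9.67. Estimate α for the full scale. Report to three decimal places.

Σσᵢ² = 0.77 + 2.19 + 0.72 + 1.25 + 1.25 + 0.90 + 0.56 = 7.64
Sum of distinct covariances = 9.67
σ²_total = Σσᵢ² + 2·Σcov = 7.64 + 2 × 9.67 = 26.98
α = (7/6)·(1 − 7.64/26.98) = 0.836

α = 0.836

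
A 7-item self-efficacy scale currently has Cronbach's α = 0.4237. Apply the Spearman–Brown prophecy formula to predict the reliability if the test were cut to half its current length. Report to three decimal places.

Length factor m = 1/2
α' = m·α / (1 − (1−m)·α)
   = 1/2 × 0.4237 / (1 − (1 − 1/2) × 0.4237)
   = 0.2119 / 0.7882 = 0.269

predicted reliability = 0.269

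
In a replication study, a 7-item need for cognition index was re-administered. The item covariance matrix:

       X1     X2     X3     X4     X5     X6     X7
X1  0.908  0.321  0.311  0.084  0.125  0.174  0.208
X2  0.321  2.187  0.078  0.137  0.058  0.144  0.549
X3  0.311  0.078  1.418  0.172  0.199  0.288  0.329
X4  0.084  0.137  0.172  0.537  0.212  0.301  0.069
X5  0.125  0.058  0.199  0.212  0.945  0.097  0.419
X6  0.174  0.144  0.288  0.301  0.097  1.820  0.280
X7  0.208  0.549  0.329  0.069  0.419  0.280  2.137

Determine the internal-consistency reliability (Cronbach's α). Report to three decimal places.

Σσ²ᵢ = 0.908 + 2.187 + 1.418 + 0.537 + 0.945 + 1.820 + 2.137 = 9.952
Σ_{i<j} σ_ij = 4.555
Var(T) = 9.952 + 2 × 4.555 = 19.062
α = (k/(k−1))·(1 − Σσ²ᵢ/Var(T)) = (7/6)·(1 − 9.952/19.062) = 0.558

α = 0.558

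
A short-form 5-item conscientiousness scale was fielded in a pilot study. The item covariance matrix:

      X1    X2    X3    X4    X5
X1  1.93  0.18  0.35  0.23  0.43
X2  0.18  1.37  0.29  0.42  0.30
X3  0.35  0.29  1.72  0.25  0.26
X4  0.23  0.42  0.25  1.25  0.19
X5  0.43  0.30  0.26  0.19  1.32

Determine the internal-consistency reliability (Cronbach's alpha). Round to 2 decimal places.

Cronbach's alpha = 0.54

Σσ²ᵢ = 1.93 + 1.37 + 1.72 + 1.25 + 1.32 = 7.59
Sum of off-diagonal covariances = 2.90
total variance = 7.59 + 2 × 2.90 = 13.39
α = (k/(k−1))·(1 − Σσ²ᵢ/total variance) = (5/4)·(1 − 7.59/13.39) = 0.54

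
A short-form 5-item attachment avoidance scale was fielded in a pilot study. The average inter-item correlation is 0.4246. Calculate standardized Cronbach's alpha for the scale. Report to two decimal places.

α = 0.79

Standardized α = k·r̄ / (1 + (k−1)·r̄) = 5 × 0.4246 / (1 + 4 × 0.4246)
  = 2.1230 / 2.6984 = 0.79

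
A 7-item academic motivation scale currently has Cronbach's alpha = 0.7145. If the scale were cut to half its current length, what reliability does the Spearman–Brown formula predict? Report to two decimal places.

predicted reliability = 0.56

Length factor m = 1/2
α' = m·α / (1 − (1−m)·α)
   = 1/2 × 0.7145 / (1 − (1 − 1/2) × 0.7145)
   = 0.3573 / 0.6427 = 0.56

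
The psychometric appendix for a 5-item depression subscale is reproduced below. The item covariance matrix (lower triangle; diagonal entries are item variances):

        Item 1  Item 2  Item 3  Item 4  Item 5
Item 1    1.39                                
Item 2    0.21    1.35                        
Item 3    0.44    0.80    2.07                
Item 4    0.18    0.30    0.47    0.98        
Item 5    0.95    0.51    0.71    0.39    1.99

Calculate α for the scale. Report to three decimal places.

Σσᵢ² = 1.39 + 1.35 + 2.07 + 0.98 + 1.99 = 7.78
Sum of the distinct covariances = 4.96
σ²_total = 7.78 + 2 × 4.96 = 17.70
α = (k/(k−1))·(1 − Σσᵢ²/σ²_total) = (5/4)·(1 − 7.78/17.70) = 0.701

α = 0.701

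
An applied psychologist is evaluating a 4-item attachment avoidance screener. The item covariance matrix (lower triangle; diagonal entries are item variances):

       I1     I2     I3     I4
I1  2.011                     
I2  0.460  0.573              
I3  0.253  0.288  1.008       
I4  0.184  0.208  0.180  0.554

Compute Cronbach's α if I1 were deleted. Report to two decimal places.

Remaining items: I2, I3, I4 (k = 3).
ΣVar(i) = 0.573 + 1.008 + 0.554 = 2.135
Var(T) = 2.135 + 2 × 0.676 = 3.487
α (item deleted) = (3/2)·(1 − 2.135/3.487) = 0.58

α = 0.58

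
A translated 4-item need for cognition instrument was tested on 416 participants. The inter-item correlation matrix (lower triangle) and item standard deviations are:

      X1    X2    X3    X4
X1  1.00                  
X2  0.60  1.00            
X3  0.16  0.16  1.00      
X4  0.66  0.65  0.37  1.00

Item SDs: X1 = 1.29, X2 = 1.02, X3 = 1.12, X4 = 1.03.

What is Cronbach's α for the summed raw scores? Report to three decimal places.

Cronbach's α = 0.746

Σσ²ᵢ = 1.29² + 1.02² + 1.12² + 1.03² = 5.0198
Covariances σ_ij = r_ij · s_i · s_j:
  σ(X1,X2) = 0.60 × 1.29 × 1.02 = 0.7895
  σ(X1,X3) = 0.16 × 1.29 × 1.12 = 0.2312
  σ(X1,X4) = 0.66 × 1.29 × 1.03 = 0.8769
  σ(X2,X3) = 0.16 × 1.02 × 1.12 = 0.1828
  σ(X2,X4) = 0.65 × 1.02 × 1.03 = 0.6829
  σ(X3,X4) = 0.37 × 1.12 × 1.03 = 0.4268
σ²_T = Σσ²ᵢ + 2·Σσ_ij = 5.0198 + 2 × 3.1901 = 11.4000
α = (4/3)·(1 − 5.0198/11.4000) = 0.746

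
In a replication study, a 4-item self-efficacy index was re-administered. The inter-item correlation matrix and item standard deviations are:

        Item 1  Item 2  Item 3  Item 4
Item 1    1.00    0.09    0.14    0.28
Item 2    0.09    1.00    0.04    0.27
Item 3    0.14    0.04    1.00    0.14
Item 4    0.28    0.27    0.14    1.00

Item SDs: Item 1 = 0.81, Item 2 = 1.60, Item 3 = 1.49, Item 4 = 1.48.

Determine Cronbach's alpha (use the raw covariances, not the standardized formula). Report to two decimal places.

Σσ²ᵢ = 0.81² + 1.60² + 1.49² + 1.48² = 7.6266
Covariances σ_ij = r_ij · s_i · s_j:
  σ(Item 1,Item 2) = 0.09 × 0.81 × 1.60 = 0.1166
  σ(Item 1,Item 3) = 0.14 × 0.81 × 1.49 = 0.1690
  σ(Item 1,Item 4) = 0.28 × 0.81 × 1.48 = 0.3357
  σ(Item 2,Item 3) = 0.04 × 1.60 × 1.49 = 0.0954
  σ(Item 2,Item 4) = 0.27 × 1.60 × 1.48 = 0.6394
  σ(Item 3,Item 4) = 0.14 × 1.49 × 1.48 = 0.3087
σ²_T = Σσ²ᵢ + 2·Σσ_ij = 7.6266 + 2 × 1.6648 = 10.9562
α = (4/3)·(1 − 7.6266/10.9562) = 0.41

Cronbach's alpha = 0.41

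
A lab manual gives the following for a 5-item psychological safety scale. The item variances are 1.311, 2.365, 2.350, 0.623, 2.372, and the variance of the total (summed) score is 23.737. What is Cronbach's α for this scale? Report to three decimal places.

sum of item variances = 1.311 + 2.365 + 2.350 + 0.623 + 2.372 = 9.021
α = (k/(k−1))·(1 − sum of item variances/total variance) = (5/4)·(1 − 9.021/23.737) = 0.775

Cronbach's α = 0.775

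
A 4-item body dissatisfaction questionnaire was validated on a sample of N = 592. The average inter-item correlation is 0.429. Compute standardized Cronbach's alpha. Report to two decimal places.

Standardized α = k·r̄ / (1 + (k−1)·r̄) = 4 × 0.429 / (1 + 3 × 0.429)
  = 1.7160 / 2.2870 = 0.75

α = 0.75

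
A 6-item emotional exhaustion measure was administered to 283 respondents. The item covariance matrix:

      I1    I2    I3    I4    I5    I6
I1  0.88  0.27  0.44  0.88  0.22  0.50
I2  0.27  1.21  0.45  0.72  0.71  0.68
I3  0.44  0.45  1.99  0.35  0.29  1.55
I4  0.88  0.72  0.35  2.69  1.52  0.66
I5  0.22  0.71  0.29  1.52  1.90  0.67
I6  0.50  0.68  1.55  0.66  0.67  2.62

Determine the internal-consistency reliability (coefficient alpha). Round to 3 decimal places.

sum of item variances = 0.88 + 1.21 + 1.99 + 2.69 + 1.90 + 2.62 = 11.29
Sum of off-diagonal covariances = 9.91
σ²_T = 11.29 + 2 × 9.91 = 31.11
α = (k/(k−1))·(1 − sum of item variances/σ²_T) = (6/5)·(1 − 11.29/31.11) = 0.765

α = 0.765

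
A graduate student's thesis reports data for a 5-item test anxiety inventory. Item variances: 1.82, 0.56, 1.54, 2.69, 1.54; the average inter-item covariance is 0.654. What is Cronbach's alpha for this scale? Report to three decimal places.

Cronbach's alpha = 0.770

Σσ²ᵢ = 1.82 + 0.56 + 1.54 + 2.69 + 1.54 = 8.15
Sum of the 10 distinct covariances = 10 × 0.654 = 6.540
total variance = Σσ²ᵢ + 2·Σcov = 8.15 + 2 × 6.540 = 21.230
α = (5/4)·(1 − 8.15/21.230) = 0.770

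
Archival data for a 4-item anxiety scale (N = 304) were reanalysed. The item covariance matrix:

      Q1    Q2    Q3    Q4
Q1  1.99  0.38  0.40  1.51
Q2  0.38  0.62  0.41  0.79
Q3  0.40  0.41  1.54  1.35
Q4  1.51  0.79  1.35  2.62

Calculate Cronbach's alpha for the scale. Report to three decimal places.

Cronbach's alpha = 0.785

Σσᵢ² = 1.99 + 0.62 + 1.54 + 2.62 = 6.77
Σ_{i<j} σ_ij = 4.84
Var(T) = 6.77 + 2 × 4.84 = 16.45
α = (k/(k−1))·(1 − Σσᵢ²/Var(T)) = (4/3)·(1 − 6.77/16.45) = 0.785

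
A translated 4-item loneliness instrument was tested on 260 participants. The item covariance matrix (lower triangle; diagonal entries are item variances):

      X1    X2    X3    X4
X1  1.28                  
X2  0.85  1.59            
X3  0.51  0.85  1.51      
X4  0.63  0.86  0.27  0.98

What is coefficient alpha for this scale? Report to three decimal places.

Σσ²ᵢ = 1.28 + 1.59 + 1.51 + 0.98 = 5.36
Σ_{i<j} σ_ij = 3.97
σ²_total = 5.36 + 2 × 3.97 = 13.30
α = (k/(k−1))·(1 − Σσ²ᵢ/σ²_total) = (4/3)·(1 − 5.36/13.30) = 0.796

α = 0.796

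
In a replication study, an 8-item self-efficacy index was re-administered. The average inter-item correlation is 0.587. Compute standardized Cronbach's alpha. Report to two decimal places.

Standardized α = k·r̄ / (1 + (k−1)·r̄) = 8 × 0.587 / (1 + 7 × 0.587)
  = 4.6960 / 5.1090 = 0.92

α = 0.92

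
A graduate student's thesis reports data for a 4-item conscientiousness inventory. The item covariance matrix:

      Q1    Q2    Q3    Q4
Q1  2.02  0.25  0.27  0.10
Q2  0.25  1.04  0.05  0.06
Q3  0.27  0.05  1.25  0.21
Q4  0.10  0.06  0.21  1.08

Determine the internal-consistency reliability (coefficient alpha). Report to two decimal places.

α = 0.34

sum of item variances = 2.02 + 1.04 + 1.25 + 1.08 = 5.39
Sum of the distinct covariances = 0.94
total variance = 5.39 + 2 × 0.94 = 7.27
α = (k/(k−1))·(1 − sum of item variances/total variance) = (4/3)·(1 − 5.39/7.27) = 0.34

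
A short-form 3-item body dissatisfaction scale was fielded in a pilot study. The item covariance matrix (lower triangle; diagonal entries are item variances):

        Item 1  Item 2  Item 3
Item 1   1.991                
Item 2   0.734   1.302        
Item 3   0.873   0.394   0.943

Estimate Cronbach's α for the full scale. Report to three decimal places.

Σσ²ᵢ = 1.991 + 1.302 + 0.943 = 4.236
Sum of the distinct covariances = 2.001
σ²_T = 4.236 + 2 × 2.001 = 8.238
α = (k/(k−1))·(1 − Σσ²ᵢ/σ²_T) = (3/2)·(1 − 4.236/8.238) = 0.729

Cronbach's α = 0.729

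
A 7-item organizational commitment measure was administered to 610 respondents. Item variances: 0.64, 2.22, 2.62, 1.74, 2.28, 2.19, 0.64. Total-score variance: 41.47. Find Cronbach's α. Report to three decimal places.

α = 0.820

sum of item variances = 0.64 + 2.22 + 2.62 + 1.74 + 2.28 + 2.19 + 0.64 = 12.33
α = (k/(k−1))·(1 − sum of item variances/total variance) = (7/6)·(1 − 12.33/41.47) = 0.820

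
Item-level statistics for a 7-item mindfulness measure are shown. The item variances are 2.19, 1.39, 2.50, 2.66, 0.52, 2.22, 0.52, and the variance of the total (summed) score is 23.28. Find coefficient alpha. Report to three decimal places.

α = 0.565

ΣVar(i) = 2.19 + 1.39 + 2.50 + 2.66 + 0.52 + 2.22 + 0.52 = 12.00
α = (k/(k−1))·(1 − ΣVar(i)/σ²_total) = (7/6)·(1 − 12.00/23.28) = 0.565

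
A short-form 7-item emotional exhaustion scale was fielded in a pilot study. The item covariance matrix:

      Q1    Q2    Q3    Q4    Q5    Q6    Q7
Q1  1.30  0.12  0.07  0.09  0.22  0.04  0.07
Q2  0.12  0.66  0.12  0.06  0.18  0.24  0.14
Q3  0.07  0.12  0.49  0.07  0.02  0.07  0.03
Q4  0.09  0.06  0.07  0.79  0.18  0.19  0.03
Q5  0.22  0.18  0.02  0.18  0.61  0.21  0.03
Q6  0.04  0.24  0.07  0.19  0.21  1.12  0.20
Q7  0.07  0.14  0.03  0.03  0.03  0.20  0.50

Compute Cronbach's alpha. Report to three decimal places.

sum of item variances = 1.30 + 0.66 + 0.49 + 0.79 + 0.61 + 1.12 + 0.50 = 5.47
Sum of the distinct covariances = 2.38
σ²_total = 5.47 + 2 × 2.38 = 10.23
α = (k/(k−1))·(1 − sum of item variances/σ²_total) = (7/6)·(1 − 5.47/10.23) = 0.543

α = 0.543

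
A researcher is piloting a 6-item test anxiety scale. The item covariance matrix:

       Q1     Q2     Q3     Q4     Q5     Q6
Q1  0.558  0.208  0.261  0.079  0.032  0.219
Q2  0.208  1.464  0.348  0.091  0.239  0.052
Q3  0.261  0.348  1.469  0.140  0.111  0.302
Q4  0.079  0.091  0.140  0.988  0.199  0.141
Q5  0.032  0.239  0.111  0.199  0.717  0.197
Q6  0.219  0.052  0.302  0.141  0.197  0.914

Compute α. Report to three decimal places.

α = 0.554

Σσ²ᵢ = 0.558 + 1.464 + 1.469 + 0.988 + 0.717 + 0.914 = 6.110
Sum of off-diagonal covariances = 2.619
Var(T) = 6.110 + 2 × 2.619 = 11.348
α = (k/(k−1))·(1 − Σσ²ᵢ/Var(T)) = (6/5)·(1 − 6.110/11.348) = 0.554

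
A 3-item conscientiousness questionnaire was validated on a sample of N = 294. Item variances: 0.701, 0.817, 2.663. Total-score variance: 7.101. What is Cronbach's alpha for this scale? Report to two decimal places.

sum of item variances = 0.701 + 0.817 + 2.663 = 4.181
α = (k/(k−1))·(1 − sum of item variances/Var(T)) = (3/2)·(1 − 4.181/7.101) = 0.62

α = 0.62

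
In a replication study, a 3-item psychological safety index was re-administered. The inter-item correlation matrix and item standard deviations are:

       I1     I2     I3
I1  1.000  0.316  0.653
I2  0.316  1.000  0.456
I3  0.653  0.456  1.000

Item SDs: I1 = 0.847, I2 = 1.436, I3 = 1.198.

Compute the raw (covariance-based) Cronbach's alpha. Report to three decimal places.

α = 0.697

Σσ²ᵢ = 0.847² + 1.436² + 1.198² = 4.2147
Covariances σ_ij = r_ij · s_i · s_j:
  σ(I1,I2) = 0.316 × 0.847 × 1.436 = 0.3843
  σ(I1,I3) = 0.653 × 0.847 × 1.198 = 0.6626
  σ(I2,I3) = 0.456 × 1.436 × 1.198 = 0.7845
σ²_T = Σσ²ᵢ + 2·Σσ_ij = 4.2147 + 2 × 1.8314 = 7.8775
α = (3/2)·(1 − 4.2147/7.8775) = 0.697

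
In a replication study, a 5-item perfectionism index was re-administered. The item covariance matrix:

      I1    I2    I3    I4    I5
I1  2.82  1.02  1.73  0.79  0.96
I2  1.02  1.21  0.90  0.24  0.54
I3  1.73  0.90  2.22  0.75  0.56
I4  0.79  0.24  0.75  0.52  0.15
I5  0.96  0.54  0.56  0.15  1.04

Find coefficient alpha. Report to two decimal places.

coefficient alpha = 0.83

Σσᵢ² = 2.82 + 1.21 + 2.22 + 0.52 + 1.04 = 7.81
Σ_{i<j} σ_ij = 7.64
σ²_total = 7.81 + 2 × 7.64 = 23.09
α = (k/(k−1))·(1 − Σσᵢ²/σ²_total) = (5/4)·(1 − 7.81/23.09) = 0.83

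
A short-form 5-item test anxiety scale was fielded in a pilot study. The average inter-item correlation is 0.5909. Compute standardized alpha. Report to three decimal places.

standardized alpha = 0.878

Standardized α = k·r̄ / (1 + (k−1)·r̄) = 5 × 0.5909 / (1 + 4 × 0.5909)
  = 2.9545 / 3.3636 = 0.878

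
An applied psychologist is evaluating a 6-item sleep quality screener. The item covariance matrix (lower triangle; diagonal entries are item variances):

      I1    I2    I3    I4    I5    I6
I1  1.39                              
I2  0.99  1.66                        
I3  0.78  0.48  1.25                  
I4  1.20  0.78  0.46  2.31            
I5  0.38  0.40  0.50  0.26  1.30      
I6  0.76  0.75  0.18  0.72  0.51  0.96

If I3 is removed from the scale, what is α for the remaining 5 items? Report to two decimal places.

Remaining items: I1, I2, I4, I5, I6 (k = 5).
sum of item variances = 1.39 + 1.66 + 2.31 + 1.30 + 0.96 = 7.62
σ²_total = 7.62 + 2 × 6.75 = 21.12
α (item deleted) = (5/4)·(1 − 7.62/21.12) = 0.80

α = 0.80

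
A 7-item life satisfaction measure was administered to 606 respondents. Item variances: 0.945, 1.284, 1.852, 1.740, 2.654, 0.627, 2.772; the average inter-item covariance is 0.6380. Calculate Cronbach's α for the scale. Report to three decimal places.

Cronbach's α = 0.808

Σσ²ᵢ = 0.945 + 1.284 + 1.852 + 1.740 + 2.654 + 0.627 + 2.772 = 11.874
Sum of the 21 distinct covariances = 21 × 0.6380 = 13.3980
Var(T) = Σσ²ᵢ + 2·Σcov = 11.874 + 2 × 13.3980 = 38.6700
α = (7/6)·(1 − 11.874/38.6700) = 0.808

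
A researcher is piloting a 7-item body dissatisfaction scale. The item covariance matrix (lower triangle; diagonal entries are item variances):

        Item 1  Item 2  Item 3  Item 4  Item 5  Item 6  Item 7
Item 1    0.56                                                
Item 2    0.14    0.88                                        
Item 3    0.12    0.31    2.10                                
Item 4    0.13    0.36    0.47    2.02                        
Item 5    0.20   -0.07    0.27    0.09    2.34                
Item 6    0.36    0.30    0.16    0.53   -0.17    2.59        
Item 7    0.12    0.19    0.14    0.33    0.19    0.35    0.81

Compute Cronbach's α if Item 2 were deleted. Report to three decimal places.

Remaining items: Item 1, Item 3, Item 4, Item 5, Item 6, Item 7 (k = 6).
ΣVar(i) = 0.56 + 2.10 + 2.02 + 2.34 + 2.59 + 0.81 = 10.42
total variance = 10.42 + 2 × 3.29 = 17.00
α (item deleted) = (6/5)·(1 − 10.42/17.00) = 0.464

α = 0.464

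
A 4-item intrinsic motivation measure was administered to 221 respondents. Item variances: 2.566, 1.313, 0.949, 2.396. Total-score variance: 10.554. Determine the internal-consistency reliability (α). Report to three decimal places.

ΣVar(i) = 2.566 + 1.313 + 0.949 + 2.396 = 7.224
α = (k/(k−1))·(1 − ΣVar(i)/total variance) = (4/3)·(1 − 7.224/10.554) = 0.421

α = 0.421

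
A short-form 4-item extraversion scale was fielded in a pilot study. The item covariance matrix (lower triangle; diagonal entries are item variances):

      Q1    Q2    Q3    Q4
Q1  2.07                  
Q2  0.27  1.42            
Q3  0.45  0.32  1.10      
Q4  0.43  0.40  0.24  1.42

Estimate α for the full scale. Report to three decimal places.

ΣVar(i) = 2.07 + 1.42 + 1.10 + 1.42 = 6.01
Σ_{i<j} σ_ij = 2.11
Var(T) = 6.01 + 2 × 2.11 = 10.23
α = (k/(k−1))·(1 − ΣVar(i)/Var(T)) = (4/3)·(1 − 6.01/10.23) = 0.550

α = 0.550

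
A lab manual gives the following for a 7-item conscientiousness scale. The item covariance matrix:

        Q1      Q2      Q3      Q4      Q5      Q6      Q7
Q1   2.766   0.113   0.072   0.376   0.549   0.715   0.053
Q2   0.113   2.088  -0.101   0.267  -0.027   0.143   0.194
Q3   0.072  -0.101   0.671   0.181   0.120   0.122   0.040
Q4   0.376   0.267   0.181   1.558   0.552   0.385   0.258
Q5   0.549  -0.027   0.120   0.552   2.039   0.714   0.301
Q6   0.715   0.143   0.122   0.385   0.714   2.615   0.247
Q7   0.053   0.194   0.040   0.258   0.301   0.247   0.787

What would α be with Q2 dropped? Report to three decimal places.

α = 0.568

Remaining items: Q1, Q3, Q4, Q5, Q6, Q7 (k = 6).
sum of item variances = 2.766 + 0.671 + 1.558 + 2.039 + 2.615 + 0.787 = 10.436
σ²_T = 10.436 + 2 × 4.685 = 19.806
α (item deleted) = (6/5)·(1 − 10.436/19.806) = 0.568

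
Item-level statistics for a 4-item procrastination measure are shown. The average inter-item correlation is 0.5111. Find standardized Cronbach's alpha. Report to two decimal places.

Standardized α = k·r̄ / (1 + (k−1)·r̄) = 4 × 0.5111 / (1 + 3 × 0.5111)
  = 2.0444 / 2.5333 = 0.81

α = 0.81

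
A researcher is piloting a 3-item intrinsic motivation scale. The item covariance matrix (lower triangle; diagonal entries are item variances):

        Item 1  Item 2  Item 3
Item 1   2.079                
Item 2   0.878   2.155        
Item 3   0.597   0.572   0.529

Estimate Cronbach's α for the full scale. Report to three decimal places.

Σσ²ᵢ = 2.079 + 2.155 + 0.529 = 4.763
Sum of the distinct covariances = 2.047
σ²_T = 4.763 + 2 × 2.047 = 8.857
α = (k/(k−1))·(1 − Σσ²ᵢ/σ²_T) = (3/2)·(1 − 4.763/8.857) = 0.693

α = 0.693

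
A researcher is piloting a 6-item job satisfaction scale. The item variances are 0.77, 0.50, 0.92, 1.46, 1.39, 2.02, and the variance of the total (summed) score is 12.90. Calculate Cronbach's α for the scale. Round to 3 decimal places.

Σσᵢ² = 0.77 + 0.50 + 0.92 + 1.46 + 1.39 + 2.02 = 7.06
α = (k/(k−1))·(1 − Σσᵢ²/σ²_total) = (6/5)·(1 − 7.06/12.90) = 0.543

Cronbach's α = 0.543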